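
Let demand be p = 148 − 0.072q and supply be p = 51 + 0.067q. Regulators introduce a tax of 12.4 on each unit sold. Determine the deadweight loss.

553.09

Competitive equilibrium: 148 − 0.072q = 51 + 0.067q → q* = 697.8417, p* = 97.7554.
With the tax, the buyer price exceeds the seller price by 12.4: (148 − 0.072q) − (51 + 0.067q) = 12.4 → q' = 608.6331.
Δq = 697.8417 − 608.6331 = 89.2086; the wedge equals the tax, 12.4.
Welfare loss = ½ × 89.2086 × 12.4 = 553.09.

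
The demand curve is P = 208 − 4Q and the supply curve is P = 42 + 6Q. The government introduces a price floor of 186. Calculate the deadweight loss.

Competitive equilibrium: 208 − 4Q = 42 + 6Q → Q* = 16.6, P* = 141.6.
At the floor P = 186, quantity demanded = (208 − 186)/4 = 5.5.
Sellers' marginal cost at Q' = 5.5: 42 + 6·5.5 = 75.
ΔQ = 16.6 − 5.5 = 11.1; wedge = 186 − 75 = 111.
The triangle = ½ × 11.1 × 111 = 616.05.

616.05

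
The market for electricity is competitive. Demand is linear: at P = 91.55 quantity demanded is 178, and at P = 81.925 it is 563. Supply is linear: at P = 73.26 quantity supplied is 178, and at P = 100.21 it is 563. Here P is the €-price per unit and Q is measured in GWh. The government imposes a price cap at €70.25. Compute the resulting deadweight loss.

Demand slope = (81.925 − 91.55)/(563 − 178) = −0.025, so P = 96 − 0.025Q.
Supply slope = (100.21 − 73.26)/(563 − 178) = 0.07, so P = 60.8 + 0.07Q.
Competitive equilibrium: 96 − 0.025Q = 60.8 + 0.07Q → Q* = 370.5263, P* = 86.7368.
At the ceiling P = 70.25, quantity supplied = (70.25 − 60.8)/0.07 = 135.
Willingness to pay at Q' = 135: 96 − 0.025·135 = 92.625.
ΔQ = 370.5263 − 135 = 235.5263; wedge = 92.625 − 70.25 = 22.375.
Deadweight loss = ½ × 235.5263 × 22.375 = €2634.95.

€2634.95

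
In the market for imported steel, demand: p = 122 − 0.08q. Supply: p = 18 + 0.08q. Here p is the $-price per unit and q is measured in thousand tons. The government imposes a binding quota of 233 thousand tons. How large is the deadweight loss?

Competitive equilibrium: 122 − 0.08q = 18 + 0.08q → q* = 650, p* = 70.
At q = 233: demand price = 122 − 0.08·233 = 103.36; supply price = 18 + 0.08·233 = 36.64.
Δq = 650 − 233 = 417; wedge = 103.36 − 36.64 = 66.72.
The triangle = ½ × 417 × 66.72 = $13911.12 thousand.

$13911.12 thousand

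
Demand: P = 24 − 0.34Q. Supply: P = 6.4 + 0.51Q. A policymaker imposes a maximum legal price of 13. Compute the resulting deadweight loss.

Competitive equilibrium: 24 − 0.34Q = 6.4 + 0.51Q → Q* = 20.7059, P* = 16.96.
At the ceiling P = 13, quantity supplied = (13 − 6.4)/0.51 = 12.9412.
Willingness to pay at Q' = 12.9412: 24 − 0.34·12.9412 = 19.6.
ΔQ = 20.7059 − 12.9412 = 7.7647; wedge = 19.6 − 13 = 6.6.
Welfare loss = ½ × 7.7647 × 6.6 = 25.62.

25.62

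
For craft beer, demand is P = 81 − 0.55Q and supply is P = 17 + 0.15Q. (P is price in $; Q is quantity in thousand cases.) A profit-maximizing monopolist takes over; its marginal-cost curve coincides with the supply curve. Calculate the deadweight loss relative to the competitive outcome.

Competitive equilibrium: 81 − 0.55Q = 17 + 0.15Q → Q* = 91.4286, P* = 30.7143.
Marginal revenue: MR = 81 − 1.1Q. Set MR = MC: 81 − 1.1Q = 17 + 0.15Q → Q_m = 51.2.
Price P_m = 81 − 0.55·51.2 = 52.84; MC(Q_m) = 17 + 0.15·51.2 = 24.68.
Competitive Q* = 91.4286, so ΔQ = 40.2286; wedge = 52.84 − 24.68 = 28.16.
Welfare loss = ½ × 40.2286 × 28.16 = $566.42 thousand.

$566.42 thousand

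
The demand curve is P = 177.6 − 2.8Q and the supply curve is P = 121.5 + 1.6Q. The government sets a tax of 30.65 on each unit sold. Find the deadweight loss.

Competitive equilibrium: 177.6 − 2.8Q = 121.5 + 1.6Q → Q* = 12.75, P* = 141.9.
With the tax, the buyer price exceeds the seller price by 30.65: (177.6 − 2.8Q) − (121.5 + 1.6Q) = 30.65 → Q' = 5.7841.
ΔQ = 12.75 − 5.7841 = 6.9659; the wedge equals the tax, 30.65.
The triangle = ½ × 6.9659 × 30.65 = 106.75.

106.75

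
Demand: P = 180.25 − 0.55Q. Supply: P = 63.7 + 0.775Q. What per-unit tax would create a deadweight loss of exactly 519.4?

Competitive equilibrium: 180.25 − 0.55Q = 63.7 + 0.775Q → Q* = 87.9623, P* = 131.8708.
A tax t gives ΔQ = t/1.325 and wedge t, so DWL = t²/2.65.
t²/2.65 = 519.4 → t² = 1376.41 → t = 37.1.

37.1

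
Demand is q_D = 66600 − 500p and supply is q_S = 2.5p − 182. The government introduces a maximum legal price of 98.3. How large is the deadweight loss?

In inverse form: demand p = 133.2 − 0.002q, supply p = 72.8 + 0.4q.
Competitive equilibrium: 133.2 − 0.002q = 72.8 + 0.4q → q* = 150.2488, p* = 132.8995.
At the ceiling p = 98.3, quantity supplied = (98.3 − 72.8)/0.4 = 63.75.
Willingness to pay at q' = 63.75: 133.2 − 0.002·63.75 = 133.0725.
Δq = 150.2488 − 63.75 = 86.4988; wedge = 133.0725 − 98.3 = 34.7725.
Deadweight loss = ½ × 86.4988 × 34.7725 = 1503.89.

1503.89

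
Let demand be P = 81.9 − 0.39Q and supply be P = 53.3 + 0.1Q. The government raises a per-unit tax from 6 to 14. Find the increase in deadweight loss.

Competitive equilibrium: 81.9 − 0.39Q = 53.3 + 0.1Q → Q* = 58.3673, P* = 59.1367.
For a per-unit tax t: ΔQ = t/0.49, so DWL = ½·t·(t/0.49) = t²/0.98.
At t = 6: DWL = 36.735. At t = 14: DWL = 200.
Increase = 200 − 36.735 = 163.27.

163.27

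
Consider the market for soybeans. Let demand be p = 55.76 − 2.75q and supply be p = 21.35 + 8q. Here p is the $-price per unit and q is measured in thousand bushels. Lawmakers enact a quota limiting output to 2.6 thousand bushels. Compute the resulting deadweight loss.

Competitive equilibrium: 55.76 − 2.75q = 21.35 + 8q → q* = 3.2009, p* = 46.9574.
At q = 2.6: demand price = 55.76 − 2.75·2.6 = 48.61; supply price = 21.35 + 8·2.6 = 42.15.
Δq = 3.2009 − 2.6 = 0.6009; wedge = 48.61 − 42.15 = 6.46.
Deadweight loss = ½ × 0.6009 × 6.46 = $1.94 thousand.

$1.94 thousand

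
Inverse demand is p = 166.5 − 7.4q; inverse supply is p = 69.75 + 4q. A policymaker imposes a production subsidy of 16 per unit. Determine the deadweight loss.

11.23

Competitive equilibrium: 166.5 − 7.4q = 69.75 + 4q → q* = 8.4868, p* = 103.6974.
The subsidy lowers effective supply by 16: p = 53.75 + 4q.
New quantity: 166.5 − 7.4q = 53.75 + 4q → q' = 9.8904.
Overproduction Δq = 9.8904 − 8.4868 = 1.4036; wedge = subsidy = 16.
Deadweight loss = ½ × 1.4036 × 16 = 11.23.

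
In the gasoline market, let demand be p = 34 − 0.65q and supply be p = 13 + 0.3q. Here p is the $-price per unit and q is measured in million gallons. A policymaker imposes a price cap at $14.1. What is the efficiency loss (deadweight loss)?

Competitive equilibrium: 34 − 0.65q = 13 + 0.3q → q* = 22.1053, p* = 19.6316.
At the ceiling p = 14.1, quantity supplied = (14.1 − 13)/0.3 = 3.6667.
Willingness to pay at q' = 3.6667: 34 − 0.65·3.6667 = 31.6166.
Δq = 22.1053 − 3.6667 = 18.4386; wedge = 31.6166 − 14.1 = 17.5166.
Deadweight loss = ½ × 18.4386 × 17.5166 = $161.49 million.

$161.49 million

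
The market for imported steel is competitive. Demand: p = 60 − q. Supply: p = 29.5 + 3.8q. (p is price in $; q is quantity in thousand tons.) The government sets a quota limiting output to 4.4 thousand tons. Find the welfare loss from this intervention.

$9.17 thousand

Competitive equilibrium: 60 − q = 29.5 + 3.8q → q* = 6.3542, p* = 53.6458.
At q = 4.4: demand price = 60 − 1·4.4 = 55.6; supply price = 29.5 + 3.8·4.4 = 46.22.
Δq = 6.3542 − 4.4 = 1.9542; wedge = 55.6 − 46.22 = 9.38.
DWL = ½ × 1.9542 × 9.38 = $9.17 thousand.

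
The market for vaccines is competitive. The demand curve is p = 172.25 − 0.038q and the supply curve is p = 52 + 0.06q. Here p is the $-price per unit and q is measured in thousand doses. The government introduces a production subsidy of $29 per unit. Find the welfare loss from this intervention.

$4290.82 thousand

Competitive equilibrium: 172.25 − 0.038q = 52 + 0.06q → q* = 1227.0408, p* = 125.6224.
The subsidy lowers effective supply by 29: p = 23 + 0.06q.
New quantity: 172.25 − 0.038q = 23 + 0.06q → q' = 1522.9592.
Overproduction Δq = 1522.9592 − 1227.0408 = 295.9184; wedge = subsidy = 29.
Welfare loss = ½ × 295.9184 × 29 = $4290.82 thousand.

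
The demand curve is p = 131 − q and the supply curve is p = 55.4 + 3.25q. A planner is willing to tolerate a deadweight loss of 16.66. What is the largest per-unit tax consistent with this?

Competitive equilibrium: 131 − q = 55.4 + 3.25q → q* = 17.7882, p* = 113.2118.
A tax t gives Δq = t/4.25 and wedge t, so DWL = t²/8.5.
t²/8.5 = 16.66 → t² = 141.61 → t = 11.9.

11.9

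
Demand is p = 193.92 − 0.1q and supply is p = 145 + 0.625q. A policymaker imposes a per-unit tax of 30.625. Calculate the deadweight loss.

646.82

Competitive equilibrium: 193.92 − 0.1q = 145 + 0.625q → q* = 67.4759, p* = 187.1724.
With the tax, the buyer price exceeds the seller price by 30.625: (193.92 − 0.1q) − (145 + 0.625q) = 30.625 → q' = 25.2345.
Δq = 67.4759 − 25.2345 = 42.2414; the wedge equals the tax, 30.625.
The triangle = ½ × 42.2414 × 30.625 = 646.82.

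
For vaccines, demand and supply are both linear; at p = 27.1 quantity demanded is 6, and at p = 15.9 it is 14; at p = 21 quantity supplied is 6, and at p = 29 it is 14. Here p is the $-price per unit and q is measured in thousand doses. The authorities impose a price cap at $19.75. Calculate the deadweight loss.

$17.25 thousand

Demand slope = (15.9 − 27.1)/(14 − 6) = −1.4, so p = 35.5 − 1.4q.
Supply slope = (29 − 21)/(14 − 6) = 1, so p = 15 + q.
Competitive equilibrium: 35.5 − 1.4q = 15 + q → q* = 8.5417, p* = 23.5417.
At the ceiling p = 19.75, quantity supplied = (19.75 − 15)/1 = 4.75.
Willingness to pay at q' = 4.75: 35.5 − 1.4·4.75 = 28.85.
Δq = 8.5417 − 4.75 = 3.7917; wedge = 28.85 − 19.75 = 9.1.
DWL = ½ × 3.7917 × 9.1 = $17.25 thousand.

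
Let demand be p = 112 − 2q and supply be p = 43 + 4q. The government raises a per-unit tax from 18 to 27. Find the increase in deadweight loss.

33.75

Competitive equilibrium: 112 − 2q = 43 + 4q → q* = 11.5, p* = 89.
For a per-unit tax t: Δq = t/6, so DWL = ½·t·(t/6) = t²/12.
At t = 18: DWL = 27. At t = 27: DWL = 60.75.
Increase = 60.75 − 27 = 33.75.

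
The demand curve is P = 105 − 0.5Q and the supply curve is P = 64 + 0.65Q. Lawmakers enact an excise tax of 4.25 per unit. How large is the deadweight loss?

7.85

Competitive equilibrium: 105 − 0.5Q = 64 + 0.65Q → Q* = 35.6522, P* = 87.1739.
With the tax, the buyer price exceeds the seller price by 4.25: (105 − 0.5Q) − (64 + 0.65Q) = 4.25 → Q' = 31.9565.
ΔQ = 35.6522 − 31.9565 = 3.6957; the wedge equals the tax, 4.25.
The triangle = ½ × 3.6957 × 4.25 = 7.85.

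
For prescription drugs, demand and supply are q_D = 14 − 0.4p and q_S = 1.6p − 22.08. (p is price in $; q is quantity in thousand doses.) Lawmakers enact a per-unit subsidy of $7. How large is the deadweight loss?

$7.84 thousand

In inverse form: demand p = 35 − 2.5q, supply p = 13.8 + 0.625q.
Competitive equilibrium: 35 − 2.5q = 13.8 + 0.625q → q* = 6.784, p* = 18.04.
The subsidy lowers effective supply by 7: p = 6.8 + 0.625q.
New quantity: 35 − 2.5q = 6.8 + 0.625q → q' = 9.024.
Overproduction Δq = 9.024 − 6.784 = 2.24; wedge = subsidy = 7.
DWL = ½ × 2.24 × 7 = $7.84 thousand.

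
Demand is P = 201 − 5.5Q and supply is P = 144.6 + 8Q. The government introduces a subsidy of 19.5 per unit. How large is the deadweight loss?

14.08

Competitive equilibrium: 201 − 5.5Q = 144.6 + 8Q → Q* = 4.1778, P* = 178.0222.
The subsidy lowers effective supply by 19.5: P = 125.1 + 8Q.
New quantity: 201 − 5.5Q = 125.1 + 8Q → Q' = 5.6222.
Overproduction ΔQ = 5.6222 − 4.1778 = 1.4444; wedge = subsidy = 19.5.
DWL = ½ × 1.4444 × 19.5 = 14.08.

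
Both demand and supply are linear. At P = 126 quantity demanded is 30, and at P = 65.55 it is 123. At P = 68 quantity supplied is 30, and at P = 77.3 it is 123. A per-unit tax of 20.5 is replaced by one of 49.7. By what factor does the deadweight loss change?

5.878

Demand slope = (65.55 − 126)/(123 − 30) = −0.65, so P = 145.5 − 0.65Q.
Supply slope = (77.3 − 68)/(123 − 30) = 0.1, so P = 65 + 0.1Q.
Competitive equilibrium: 145.5 − 0.65Q = 65 + 0.1Q → Q* = 107.3333, P* = 75.7333.
For a per-unit tax t: ΔQ = t/0.75, so DWL = ½·t·(t/0.75) = t²/1.5.
At t = 20.5: DWL = 280.167. At t = 49.7: DWL = 1646.727.
Ratio = (49.7/20.5)² = 5.878.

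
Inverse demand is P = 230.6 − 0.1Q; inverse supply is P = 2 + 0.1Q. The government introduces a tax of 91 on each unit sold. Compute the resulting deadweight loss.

Competitive equilibrium: 230.6 − 0.1Q = 2 + 0.1Q → Q* = 1143, P* = 116.3.
With the tax, the buyer price exceeds the seller price by 91: (230.6 − 0.1Q) − (2 + 0.1Q) = 91 → Q' = 688.
ΔQ = 1143 − 688 = 455; the wedge equals the tax, 91.
The triangle = ½ × 455 × 91 = 20702.50.

20702.50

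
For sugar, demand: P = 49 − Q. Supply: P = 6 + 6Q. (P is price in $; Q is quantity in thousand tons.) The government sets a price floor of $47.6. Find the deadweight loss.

$78.73 thousand

Competitive equilibrium: 49 − Q = 6 + 6Q → Q* = 6.1429, P* = 42.8571.
At the floor P = 47.6, quantity demanded = (49 − 47.6)/1 = 1.4.
Sellers' marginal cost at Q' = 1.4: 6 + 6·1.4 = 14.4.
ΔQ = 6.1429 − 1.4 = 4.7429; wedge = 47.6 − 14.4 = 33.2.
Deadweight loss = ½ × 4.7429 × 33.2 = $78.73 thousand.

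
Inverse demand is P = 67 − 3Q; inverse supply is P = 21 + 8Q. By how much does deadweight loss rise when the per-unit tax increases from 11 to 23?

18.55

Competitive equilibrium: 67 − 3Q = 21 + 8Q → Q* = 4.1818, P* = 54.4545.
For a per-unit tax t: ΔQ = t/11, so DWL = ½·t·(t/11) = t²/22.
At t = 11: DWL = 5.5. At t = 23: DWL = 24.045.
Increase = 24.045 − 5.5 = 18.55.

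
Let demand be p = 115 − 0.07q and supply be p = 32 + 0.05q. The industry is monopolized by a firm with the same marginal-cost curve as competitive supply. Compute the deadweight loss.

3896.13

Competitive equilibrium: 115 − 0.07q = 32 + 0.05q → q* = 691.66667, p* = 66.58333.
Marginal revenue: MR = 115 − 0.14q. Set MR = MC: 115 − 0.14q = 32 + 0.05q → q_m = 436.84211.
Price p_m = 115 − 0.07·436.84211 = 84.42105; MC(q_m) = 32 + 0.05·436.84211 = 53.84211.
Competitive q* = 691.66667, so Δq = 254.82456; wedge = 84.42105 − 53.84211 = 30.57894.
The triangle = ½ × 254.82456 × 30.57894 = 3896.13.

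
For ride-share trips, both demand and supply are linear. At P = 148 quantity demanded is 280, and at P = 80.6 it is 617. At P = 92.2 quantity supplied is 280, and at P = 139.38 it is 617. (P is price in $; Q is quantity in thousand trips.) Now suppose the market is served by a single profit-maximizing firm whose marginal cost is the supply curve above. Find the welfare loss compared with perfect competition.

Demand slope = (80.6 − 148)/(617 − 280) = −0.2, so P = 204 − 0.2Q.
Supply slope = (139.38 − 92.2)/(617 − 280) = 0.14, so P = 53 + 0.14Q.
Competitive equilibrium: 204 − 0.2Q = 53 + 0.14Q → Q* = 444.11765, P* = 115.17647.
Marginal revenue: MR = 204 − 0.4Q. Set MR = MC: 204 − 0.4Q = 53 + 0.14Q → Q_m = 279.62963.
Price P_m = 204 − 0.2·279.62963 = 148.07407; MC(Q_m) = 53 + 0.14·279.62963 = 92.14815.
Competitive Q* = 444.11765, so ΔQ = 164.48802; wedge = 148.07407 − 92.14815 = 55.92592.
The triangle = ½ × 164.48802 × 55.92592 = $4599.57 thousand.

$4599.57 thousand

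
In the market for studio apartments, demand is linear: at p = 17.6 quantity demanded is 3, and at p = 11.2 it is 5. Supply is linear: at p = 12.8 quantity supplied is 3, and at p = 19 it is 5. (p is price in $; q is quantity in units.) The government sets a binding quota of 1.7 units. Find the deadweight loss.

Demand slope = (11.2 − 17.6)/(5 − 3) = −3.2, so p = 27.2 − 3.2q.
Supply slope = (19 − 12.8)/(5 − 3) = 3.1, so p = 3.5 + 3.1q.
Competitive equilibrium: 27.2 − 3.2q = 3.5 + 3.1q → q* = 3.7619, p* = 15.1619.
At q = 1.7: demand price = 27.2 − 3.2·1.7 = 21.76; supply price = 3.5 + 3.1·1.7 = 8.77.
Δq = 3.7619 − 1.7 = 2.0619; wedge = 21.76 − 8.77 = 12.99.
Welfare loss = ½ × 2.0619 × 12.99 = $13.39.

$13.39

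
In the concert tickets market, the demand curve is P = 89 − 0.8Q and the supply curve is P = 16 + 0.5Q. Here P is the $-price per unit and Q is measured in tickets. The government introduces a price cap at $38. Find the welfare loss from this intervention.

Competitive equilibrium: 89 − 0.8Q = 16 + 0.5Q → Q* = 56.1538, P* = 44.0769.
At the ceiling P = 38, quantity supplied = (38 − 16)/0.5 = 44.
Willingness to pay at Q' = 44: 89 − 0.8·44 = 53.8.
ΔQ = 56.1538 − 44 = 12.1538; wedge = 53.8 − 38 = 15.8.
The triangle = ½ × 12.1538 × 15.8 = $96.02.

$96.02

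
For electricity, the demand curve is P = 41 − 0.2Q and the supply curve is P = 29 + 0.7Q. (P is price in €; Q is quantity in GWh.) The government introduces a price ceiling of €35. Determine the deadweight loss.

Competitive equilibrium: 41 − 0.2Q = 29 + 0.7Q → Q* = 13.3333, P* = 38.3333.
At the ceiling P = 35, quantity supplied = (35 − 29)/0.7 = 8.5714.
Willingness to pay at Q' = 8.5714: 41 − 0.2·8.5714 = 39.2857.
ΔQ = 13.3333 − 8.5714 = 4.7619; wedge = 39.2857 − 35 = 4.2857.
Welfare loss = ½ × 4.7619 × 4.2857 = €10.20.

€10.20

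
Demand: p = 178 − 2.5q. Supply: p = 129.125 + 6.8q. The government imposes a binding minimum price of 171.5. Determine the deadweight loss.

Competitive equilibrium: 178 − 2.5q = 129.125 + 6.8q → q* = 5.2554, p* = 164.8616.
At the floor p = 171.5, quantity demanded = (178 − 171.5)/2.5 = 2.6.
Sellers' marginal cost at q' = 2.6: 129.125 + 6.8·2.6 = 146.805.
Δq = 5.2554 − 2.6 = 2.6554; wedge = 171.5 − 146.805 = 24.695.
Deadweight loss = ½ × 2.6554 × 24.695 = 32.79.

32.79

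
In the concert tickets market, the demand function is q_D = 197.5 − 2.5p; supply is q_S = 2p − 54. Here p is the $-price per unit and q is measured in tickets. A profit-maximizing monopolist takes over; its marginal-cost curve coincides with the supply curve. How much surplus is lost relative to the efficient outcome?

$142.22

In inverse form: demand p = 79 − 0.4q, supply p = 27 + 0.5q.
Competitive equilibrium: 79 − 0.4q = 27 + 0.5q → q* = 57.7778, p* = 55.8889.
Marginal revenue: MR = 79 − 0.8q. Set MR = MC: 79 − 0.8q = 27 + 0.5q → q_m = 40.
Price p_m = 79 − 0.4·40 = 63; MC(q_m) = 27 + 0.5·40 = 47.
Competitive q* = 57.7778, so Δq = 17.7778; wedge = 63 − 47 = 16.
Welfare loss = ½ × 17.7778 × 16 = $142.22.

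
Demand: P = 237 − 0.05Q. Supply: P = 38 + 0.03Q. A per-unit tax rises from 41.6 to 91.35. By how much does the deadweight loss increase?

Competitive equilibrium: 237 − 0.05Q = 38 + 0.03Q → Q* = 2487.5, P* = 112.625.
For a per-unit tax t: ΔQ = t/0.08, so DWL = ½·t·(t/0.08) = t²/0.16.
At t = 41.6: DWL = 10816. At t = 91.35: DWL = 52155.141.
Increase = 52155.141 − 10816 = 41339.14.

41339.14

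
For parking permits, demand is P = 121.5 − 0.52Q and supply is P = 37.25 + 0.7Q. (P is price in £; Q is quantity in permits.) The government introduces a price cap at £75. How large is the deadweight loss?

£139.62

Competitive equilibrium: 121.5 − 0.52Q = 37.25 + 0.7Q → Q* = 69.0574, P* = 85.5902.
At the ceiling P = 75, quantity supplied = (75 − 37.25)/0.7 = 53.9286.
Willingness to pay at Q' = 53.9286: 121.5 − 0.52·53.9286 = 93.4571.
ΔQ = 69.0574 − 53.9286 = 15.1288; wedge = 93.4571 − 75 = 18.4571.
DWL = ½ × 15.1288 × 18.4571 = £139.62.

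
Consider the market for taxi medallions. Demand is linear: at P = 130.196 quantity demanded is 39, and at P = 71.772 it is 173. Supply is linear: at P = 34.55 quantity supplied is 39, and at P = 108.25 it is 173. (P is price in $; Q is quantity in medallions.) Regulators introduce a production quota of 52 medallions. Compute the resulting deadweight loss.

Demand slope = (71.772 − 130.196)/(173 − 39) = −0.436, so P = 147.2 − 0.436Q.
Supply slope = (108.25 − 34.55)/(173 − 39) = 0.55, so P = 13.1 + 0.55Q.
Competitive equilibrium: 147.2 − 0.436Q = 13.1 + 0.55Q → Q* = 136.00406, P* = 87.90223.
At Q = 52: demand price = 147.2 − 0.436·52 = 124.528; supply price = 13.1 + 0.55·52 = 41.7.
ΔQ = 136.00406 − 52 = 84.00406; wedge = 124.528 − 41.7 = 82.828.
DWL = ½ × 84.00406 × 82.828 = $3478.94.

$3478.94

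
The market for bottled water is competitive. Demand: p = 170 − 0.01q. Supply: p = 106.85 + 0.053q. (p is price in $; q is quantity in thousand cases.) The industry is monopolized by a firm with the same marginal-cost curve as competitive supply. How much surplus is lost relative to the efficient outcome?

Competitive equilibrium: 170 − 0.01q = 106.85 + 0.053q → q* = 1002.381, p* = 159.9762.
Marginal revenue: MR = 170 − 0.02q. Set MR = MC: 170 − 0.02q = 106.85 + 0.053q → q_m = 865.0685.
Price p_m = 170 − 0.01·865.0685 = 161.3493; MC(q_m) = 106.85 + 0.053·865.0685 = 152.6986.
Competitive q* = 1002.381, so Δq = 137.3125; wedge = 161.3493 − 152.6986 = 8.6507.
Deadweight loss = ½ × 137.3125 × 8.6507 = $593.92 thousand.

$593.92 thousand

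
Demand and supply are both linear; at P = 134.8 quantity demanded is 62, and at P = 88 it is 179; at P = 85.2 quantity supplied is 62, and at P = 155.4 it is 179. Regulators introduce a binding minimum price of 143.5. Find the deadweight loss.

2545.41

Demand slope = (88 − 134.8)/(179 − 62) = −0.4, so P = 159.6 − 0.4Q.
Supply slope = (155.4 − 85.2)/(179 − 62) = 0.6, so P = 48 + 0.6Q.
Competitive equilibrium: 159.6 − 0.4Q = 48 + 0.6Q → Q* = 111.6, P* = 114.96.
At the floor P = 143.5, quantity demanded = (159.6 − 143.5)/0.4 = 40.25.
Sellers' marginal cost at Q' = 40.25: 48 + 0.6·40.25 = 72.15.
ΔQ = 111.6 − 40.25 = 71.35; wedge = 143.5 − 72.15 = 71.35.
Deadweight loss = ½ × 71.35 × 71.35 = 2545.41.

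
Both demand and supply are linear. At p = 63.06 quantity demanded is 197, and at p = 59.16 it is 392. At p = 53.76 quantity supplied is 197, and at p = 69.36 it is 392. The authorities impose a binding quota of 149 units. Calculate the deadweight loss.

Demand slope = (59.16 − 63.06)/(392 − 197) = −0.02, so p = 67 − 0.02q.
Supply slope = (69.36 − 53.76)/(392 − 197) = 0.08, so p = 38 + 0.08q.
Competitive equilibrium: 67 − 0.02q = 38 + 0.08q → q* = 290, p* = 61.2.
At q = 149: demand price = 67 − 0.02·149 = 64.02; supply price = 38 + 0.08·149 = 49.92.
Δq = 290 − 149 = 141; wedge = 64.02 − 49.92 = 14.1.
Deadweight loss = ½ × 141 × 14.1 = 994.05.

994.05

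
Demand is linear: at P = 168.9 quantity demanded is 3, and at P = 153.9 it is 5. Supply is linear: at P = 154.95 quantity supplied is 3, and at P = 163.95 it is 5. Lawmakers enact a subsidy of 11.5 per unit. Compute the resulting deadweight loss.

Demand slope = (153.9 − 168.9)/(5 − 3) = −7.5, so P = 191.4 − 7.5Q.
Supply slope = (163.95 − 154.95)/(5 − 3) = 4.5, so P = 141.45 + 4.5Q.
Competitive equilibrium: 191.4 − 7.5Q = 141.45 + 4.5Q → Q* = 4.1625, P* = 160.1813.
The subsidy lowers effective supply by 11.5: P = 129.95 + 4.5Q.
New quantity: 191.4 − 7.5Q = 129.95 + 4.5Q → Q' = 5.1208.
Overproduction ΔQ = 5.1208 − 4.1625 = 0.9583; wedge = subsidy = 11.5.
The triangle = ½ × 0.9583 × 11.5 = 5.51.

5.51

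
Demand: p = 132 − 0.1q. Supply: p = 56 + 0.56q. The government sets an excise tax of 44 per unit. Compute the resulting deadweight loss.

1466.67

Competitive equilibrium: 132 − 0.1q = 56 + 0.56q → q* = 115.1515, p* = 120.4848.
With the tax, the buyer price exceeds the seller price by 44: (132 − 0.1q) − (56 + 0.56q) = 44 → q' = 48.4848.
Δq = 115.1515 − 48.4848 = 66.6667; the wedge equals the tax, 44.
Welfare loss = ½ × 66.6667 × 44 = 1466.67.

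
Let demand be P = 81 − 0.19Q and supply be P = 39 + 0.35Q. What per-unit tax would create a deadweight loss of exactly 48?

Competitive equilibrium: 81 − 0.19Q = 39 + 0.35Q → Q* = 77.7778, P* = 66.2222.
A tax t gives ΔQ = t/0.54 and wedge t, so DWL = t²/1.08.
t²/1.08 = 48 → t² = 51.84 → t = 7.2.

7.2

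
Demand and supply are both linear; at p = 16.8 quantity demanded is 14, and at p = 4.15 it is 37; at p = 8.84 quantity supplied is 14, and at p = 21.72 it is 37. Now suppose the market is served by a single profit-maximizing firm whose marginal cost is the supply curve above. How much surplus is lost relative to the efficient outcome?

27.31

Demand slope = (4.15 − 16.8)/(37 − 14) = −0.55, so p = 24.5 − 0.55q.
Supply slope = (21.72 − 8.84)/(37 − 14) = 0.56, so p = 1 + 0.56q.
Competitive equilibrium: 24.5 − 0.55q = 1 + 0.56q → q* = 21.1712, p* = 12.8559.
Marginal revenue: MR = 24.5 − 1.1q. Set MR = MC: 24.5 − 1.1q = 1 + 0.56q → q_m = 14.1566.
Price p_m = 24.5 − 0.55·14.1566 = 16.7139; MC(q_m) = 1 + 0.56·14.1566 = 8.9277.
Competitive q* = 21.1712, so Δq = 7.0146; wedge = 16.7139 − 8.9277 = 7.7862.
The triangle = ½ × 7.0146 × 7.7862 = 27.31.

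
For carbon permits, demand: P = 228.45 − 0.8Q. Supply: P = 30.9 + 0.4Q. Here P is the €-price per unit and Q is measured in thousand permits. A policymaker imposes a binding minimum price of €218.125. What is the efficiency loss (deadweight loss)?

€13811.15 thousand

Competitive equilibrium: 228.45 − 0.8Q = 30.9 + 0.4Q → Q* = 164.625, P* = 96.75.
At the floor P = 218.125, quantity demanded = (228.45 − 218.125)/0.8 = 12.90625.
Sellers' marginal cost at Q' = 12.90625: 30.9 + 0.4·12.90625 = 36.0625.
ΔQ = 164.625 − 12.90625 = 151.71875; wedge = 218.125 − 36.0625 = 182.0625.
Deadweight loss = ½ × 151.71875 × 182.0625 = €13811.15 thousand.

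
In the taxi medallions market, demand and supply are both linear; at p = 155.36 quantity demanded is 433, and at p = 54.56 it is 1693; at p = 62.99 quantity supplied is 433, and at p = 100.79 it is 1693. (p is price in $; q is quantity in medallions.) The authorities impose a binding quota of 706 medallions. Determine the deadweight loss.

$17664.89

Demand slope = (54.56 − 155.36)/(1693 − 433) = −0.08, so p = 190 − 0.08q.
Supply slope = (100.79 − 62.99)/(1693 − 433) = 0.03, so p = 50 + 0.03q.
Competitive equilibrium: 190 − 0.08q = 50 + 0.03q → q* = 1272.7273, p* = 88.1818.
At q = 706: demand price = 190 − 0.08·706 = 133.52; supply price = 50 + 0.03·706 = 71.18.
Δq = 1272.7273 − 706 = 566.7273; wedge = 133.52 − 71.18 = 62.34.
Welfare loss = ½ × 566.7273 × 62.34 = $17664.89.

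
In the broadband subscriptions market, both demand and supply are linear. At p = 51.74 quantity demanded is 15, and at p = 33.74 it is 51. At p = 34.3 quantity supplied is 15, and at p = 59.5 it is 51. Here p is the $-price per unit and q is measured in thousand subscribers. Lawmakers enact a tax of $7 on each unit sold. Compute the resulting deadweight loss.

Demand slope = (33.74 − 51.74)/(51 − 15) = −0.5, so p = 59.24 − 0.5q.
Supply slope = (59.5 − 34.3)/(51 − 15) = 0.7, so p = 23.8 + 0.7q.
Competitive equilibrium: 59.24 − 0.5q = 23.8 + 0.7q → q* = 29.5333, p* = 44.4733.
With the tax, the buyer price exceeds the seller price by 7: (59.24 − 0.5q) − (23.8 + 0.7q) = 7 → q' = 23.7.
Δq = 29.5333 − 23.7 = 5.8333; the wedge equals the tax, 7.
DWL = ½ × 5.8333 × 7 = $20.42 thousand.

$20.42 thousand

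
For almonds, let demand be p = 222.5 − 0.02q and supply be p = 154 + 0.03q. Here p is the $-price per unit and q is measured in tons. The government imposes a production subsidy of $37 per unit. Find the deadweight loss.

$13690

Competitive equilibrium: 222.5 − 0.02q = 154 + 0.03q → q* = 1370, p* = 195.1.
The subsidy lowers effective supply by 37: p = 117 + 0.03q.
New quantity: 222.5 − 0.02q = 117 + 0.03q → q' = 2110.
Overproduction Δq = 2110 − 1370 = 740; wedge = subsidy = 37.
DWL = ½ × 740 × 37 = $13690.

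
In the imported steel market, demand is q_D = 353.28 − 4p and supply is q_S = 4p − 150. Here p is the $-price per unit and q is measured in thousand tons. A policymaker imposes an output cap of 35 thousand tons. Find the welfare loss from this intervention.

In inverse form: demand p = 88.32 − 0.25q, supply p = 37.5 + 0.25q.
Competitive equilibrium: 88.32 − 0.25q = 37.5 + 0.25q → q* = 101.64, p* = 62.91.
At q = 35: demand price = 88.32 − 0.25·35 = 79.57; supply price = 37.5 + 0.25·35 = 46.25.
Δq = 101.64 − 35 = 66.64; wedge = 79.57 − 46.25 = 33.32.
Welfare loss = ½ × 66.64 × 33.32 = $1110.22 thousand.

$1110.22 thousand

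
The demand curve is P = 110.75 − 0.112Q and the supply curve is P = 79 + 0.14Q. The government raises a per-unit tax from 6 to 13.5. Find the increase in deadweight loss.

Competitive equilibrium: 110.75 − 0.112Q = 79 + 0.14Q → Q* = 125.9921, P* = 96.6389.
For a per-unit tax t: ΔQ = t/0.252, so DWL = ½·t·(t/0.252) = t²/0.504.
At t = 6: DWL = 71.429. At t = 13.5: DWL = 361.607.
Increase = 361.607 − 71.429 = 290.18.

290.18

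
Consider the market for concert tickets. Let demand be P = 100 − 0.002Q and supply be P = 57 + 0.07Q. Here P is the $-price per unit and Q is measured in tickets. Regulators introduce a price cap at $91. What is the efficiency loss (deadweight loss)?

$447.62

Competitive equilibrium: 100 − 0.002Q = 57 + 0.07Q → Q* = 597.22222, P* = 98.80556.
At the ceiling P = 91, quantity supplied = (91 − 57)/0.07 = 485.71429.
Willingness to pay at Q' = 485.71429: 100 − 0.002·485.71429 = 99.02857.
ΔQ = 597.22222 − 485.71429 = 111.50793; wedge = 99.02857 − 91 = 8.02857.
Deadweight loss = ½ × 111.50793 × 8.02857 = $447.62.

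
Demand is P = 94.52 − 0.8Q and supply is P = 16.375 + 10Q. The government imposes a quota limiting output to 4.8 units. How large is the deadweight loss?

Competitive equilibrium: 94.52 − 0.8Q = 16.375 + 10Q → Q* = 7.2356, P* = 88.7315.
At Q = 4.8: demand price = 94.52 − 0.8·4.8 = 90.68; supply price = 16.375 + 10·4.8 = 64.375.
ΔQ = 7.2356 − 4.8 = 2.4356; wedge = 90.68 − 64.375 = 26.305.
DWL = ½ × 2.4356 × 26.305 = 32.03.

32.03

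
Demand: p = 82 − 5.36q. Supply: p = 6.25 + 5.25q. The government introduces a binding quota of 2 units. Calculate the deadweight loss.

Competitive equilibrium: 82 − 5.36q = 6.25 + 5.25q → q* = 7.1395, p* = 43.7323.
At q = 2: demand price = 82 − 5.36·2 = 71.28; supply price = 6.25 + 5.25·2 = 16.75.
Δq = 7.1395 − 2 = 5.1395; wedge = 71.28 − 16.75 = 54.53.
The triangle = ½ × 5.1395 × 54.53 = 140.13.

140.13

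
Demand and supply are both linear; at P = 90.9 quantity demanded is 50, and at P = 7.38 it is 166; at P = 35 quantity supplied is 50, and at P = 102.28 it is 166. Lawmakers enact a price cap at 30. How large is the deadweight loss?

1732.05

Demand slope = (7.38 − 90.9)/(166 − 50) = −0.72, so P = 126.9 − 0.72Q.
Supply slope = (102.28 − 35)/(166 − 50) = 0.58, so P = 6 + 0.58Q.
Competitive equilibrium: 126.9 − 0.72Q = 6 + 0.58Q → Q* = 93, P* = 59.94.
At the ceiling P = 30, quantity supplied = (30 − 6)/0.58 = 41.3793.
Willingness to pay at Q' = 41.3793: 126.9 − 0.72·41.3793 = 97.1069.
ΔQ = 93 − 41.3793 = 51.6207; wedge = 97.1069 − 30 = 67.1069.
The triangle = ½ × 51.6207 × 67.1069 = 1732.05.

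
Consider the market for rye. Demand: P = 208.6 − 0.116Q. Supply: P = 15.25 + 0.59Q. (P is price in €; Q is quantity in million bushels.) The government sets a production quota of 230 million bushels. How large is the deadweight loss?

€679.28 million

Competitive equilibrium: 208.6 − 0.116Q = 15.25 + 0.59Q → Q* = 273.8669, P* = 176.8314.
At Q = 230: demand price = 208.6 − 0.116·230 = 181.92; supply price = 15.25 + 0.59·230 = 150.95.
ΔQ = 273.8669 − 230 = 43.8669; wedge = 181.92 − 150.95 = 30.97.
The triangle = ½ × 43.8669 × 30.97 = €679.28 million.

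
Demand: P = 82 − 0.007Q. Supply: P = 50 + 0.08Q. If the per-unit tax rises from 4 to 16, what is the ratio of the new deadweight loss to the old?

16

Competitive equilibrium: 82 − 0.007Q = 50 + 0.08Q → Q* = 367.8161, P* = 79.4253.
For a per-unit tax t: ΔQ = t/0.087, so DWL = ½·t·(t/0.087) = t²/0.174.
At t = 4: DWL = 91.954. At t = 16: DWL = 1471.264.
Ratio = (16/4)² = 16.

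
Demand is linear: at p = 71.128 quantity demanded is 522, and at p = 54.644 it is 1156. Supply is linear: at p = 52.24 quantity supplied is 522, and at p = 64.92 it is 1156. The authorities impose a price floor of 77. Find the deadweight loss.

Demand slope = (54.644 − 71.128)/(1156 − 522) = −0.026, so p = 84.7 − 0.026q.
Supply slope = (64.92 − 52.24)/(1156 − 522) = 0.02, so p = 41.8 + 0.02q.
Competitive equilibrium: 84.7 − 0.026q = 41.8 + 0.02q → q* = 932.6087, p* = 60.45217.
At the floor p = 77, quantity demanded = (84.7 − 77)/0.026 = 296.15385.
Sellers' marginal cost at q' = 296.15385: 41.8 + 0.02·296.15385 = 47.72308.
Δq = 932.6087 − 296.15385 = 636.45485; wedge = 77 − 47.72308 = 29.27692.
DWL = ½ × 636.45485 × 29.27692 = 9316.72.

9316.72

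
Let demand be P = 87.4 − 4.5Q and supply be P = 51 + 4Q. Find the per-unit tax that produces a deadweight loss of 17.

Competitive equilibrium: 87.4 − 4.5Q = 51 + 4Q → Q* = 4.2824, P* = 68.1294.
A tax t gives ΔQ = t/8.5 and wedge t, so DWL = t²/17.
t²/17 = 17 → t² = 289 → t = 17.

17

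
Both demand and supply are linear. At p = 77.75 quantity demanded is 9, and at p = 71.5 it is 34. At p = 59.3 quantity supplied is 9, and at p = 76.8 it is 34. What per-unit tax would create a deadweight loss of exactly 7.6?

3.8

Demand slope = (71.5 − 77.75)/(34 − 9) = −0.25, so p = 80 − 0.25q.
Supply slope = (76.8 − 59.3)/(34 − 9) = 0.7, so p = 53 + 0.7q.
Competitive equilibrium: 80 − 0.25q = 53 + 0.7q → q* = 28.4211, p* = 72.8947.
A tax t gives Δq = t/0.95 and wedge t, so DWL = t²/1.9.
t²/1.9 = 7.6 → t² = 14.44 → t = 3.8.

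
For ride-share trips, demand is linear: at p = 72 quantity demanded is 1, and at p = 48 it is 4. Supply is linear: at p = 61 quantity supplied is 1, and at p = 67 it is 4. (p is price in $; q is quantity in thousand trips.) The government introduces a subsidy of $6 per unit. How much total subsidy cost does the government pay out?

$16.20 thousand

Demand slope = (48 − 72)/(4 − 1) = −8, so p = 80 − 8q.
Supply slope = (67 − 61)/(4 − 1) = 2, so p = 59 + 2q.
Competitive equilibrium: 80 − 8q = 59 + 2q → q* = 2.1, p* = 63.2.
The subsidy lowers effective supply by 6: p = 53 + 2q.
New quantity: 80 − 8q = 53 + 2q → q' = 2.7.
Total subsidy cost = 6 × 2.7 = $16.20 thousand.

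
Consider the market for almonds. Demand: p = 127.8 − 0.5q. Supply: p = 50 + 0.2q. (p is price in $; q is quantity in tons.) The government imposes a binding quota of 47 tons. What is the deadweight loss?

$1440.01

Competitive equilibrium: 127.8 − 0.5q = 50 + 0.2q → q* = 111.1429, p* = 72.2286.
At q = 47: demand price = 127.8 − 0.5·47 = 104.3; supply price = 50 + 0.2·47 = 59.4.
Δq = 111.1429 − 47 = 64.1429; wedge = 104.3 − 59.4 = 44.9.
Deadweight loss = ½ × 64.1429 × 44.9 = $1440.01.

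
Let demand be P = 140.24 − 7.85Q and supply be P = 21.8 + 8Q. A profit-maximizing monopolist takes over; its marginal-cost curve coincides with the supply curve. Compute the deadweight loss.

Competitive equilibrium: 140.24 − 7.85Q = 21.8 + 8Q → Q* = 7.4726, P* = 81.5804.
Marginal revenue: MR = 140.24 − 15.7Q. Set MR = MC: 140.24 − 15.7Q = 21.8 + 8Q → Q_m = 4.9975.
Price P_m = 140.24 − 7.85·4.9975 = 101.0096; MC(Q_m) = 21.8 + 8·4.9975 = 61.78.
Competitive Q* = 7.4726, so ΔQ = 2.4751; wedge = 101.0096 − 61.78 = 39.2296.
Deadweight loss = ½ × 2.4751 × 39.2296 = 48.55.

48.55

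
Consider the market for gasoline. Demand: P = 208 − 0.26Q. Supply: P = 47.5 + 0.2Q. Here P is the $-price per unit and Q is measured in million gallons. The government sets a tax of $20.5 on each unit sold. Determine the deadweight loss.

$456.79 million

Competitive equilibrium: 208 − 0.26Q = 47.5 + 0.2Q → Q* = 348.913, P* = 117.2826.
With the tax, the buyer price exceeds the seller price by 20.5: (208 − 0.26Q) − (47.5 + 0.2Q) = 20.5 → Q' = 304.3478.
ΔQ = 348.913 − 304.3478 = 44.5652; the wedge equals the tax, 20.5.
Deadweight loss = ½ × 44.5652 × 20.5 = $456.79 million.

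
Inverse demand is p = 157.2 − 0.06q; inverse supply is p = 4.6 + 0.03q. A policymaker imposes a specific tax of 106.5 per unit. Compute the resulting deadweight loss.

63012.50

Competitive equilibrium: 157.2 − 0.06q = 4.6 + 0.03q → q* = 1695.5556, p* = 55.4667.
With the tax, the buyer price exceeds the seller price by 106.5: (157.2 − 0.06q) − (4.6 + 0.03q) = 106.5 → q' = 512.2222.
Δq = 1695.5556 − 512.2222 = 1183.3334; the wedge equals the tax, 106.5.
The triangle = ½ × 1183.3334 × 106.5 = 63012.50.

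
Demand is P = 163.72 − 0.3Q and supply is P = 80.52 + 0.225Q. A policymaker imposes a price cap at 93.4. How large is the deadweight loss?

2690.06

Competitive equilibrium: 163.72 − 0.3Q = 80.52 + 0.225Q → Q* = 158.47619, P* = 116.177143.
At the ceiling P = 93.4, quantity supplied = (93.4 − 80.52)/0.225 = 57.244444.
Willingness to pay at Q' = 57.244444: 163.72 − 0.3·57.244444 = 146.546667.
ΔQ = 158.47619 − 57.244444 = 101.231746; wedge = 146.546667 − 93.4 = 53.146667.
Welfare loss = ½ × 101.231746 × 53.146667 = 2690.06.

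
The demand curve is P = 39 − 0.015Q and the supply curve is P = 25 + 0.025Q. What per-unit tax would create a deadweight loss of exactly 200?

4

Competitive equilibrium: 39 − 0.015Q = 25 + 0.025Q → Q* = 350, P* = 33.75.
A tax t gives ΔQ = t/0.04 and wedge t, so DWL = t²/0.08.
t²/0.08 = 200 → t² = 16 → t = 4.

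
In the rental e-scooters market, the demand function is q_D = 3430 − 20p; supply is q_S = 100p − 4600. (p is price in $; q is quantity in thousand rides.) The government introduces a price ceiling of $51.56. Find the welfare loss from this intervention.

In inverse form: demand p = 171.5 − 0.05q, supply p = 46 + 0.01q.
Competitive equilibrium: 171.5 − 0.05q = 46 + 0.01q → q* = 2091.6667, p* = 66.9167.
At the ceiling p = 51.56, quantity supplied = (51.56 − 46)/0.01 = 556.
Willingness to pay at q' = 556: 171.5 − 0.05·556 = 143.7.
Δq = 2091.6667 − 556 = 1535.6667; wedge = 143.7 − 51.56 = 92.14.
Welfare loss = ½ × 1535.6667 × 92.14 = $70748.16 thousand.

$70748.16 thousand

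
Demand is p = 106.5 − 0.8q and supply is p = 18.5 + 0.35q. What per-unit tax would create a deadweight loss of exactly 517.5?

34.5

Competitive equilibrium: 106.5 − 0.8q = 18.5 + 0.35q → q* = 76.5217, p* = 45.2826.
A tax t gives Δq = t/1.15 and wedge t, so DWL = t²/2.3.
t²/2.3 = 517.5 → t² = 1190.25 → t = 34.5.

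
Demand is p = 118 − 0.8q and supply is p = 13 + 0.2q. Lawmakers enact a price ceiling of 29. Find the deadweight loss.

Competitive equilibrium: 118 − 0.8q = 13 + 0.2q → q* = 105, p* = 34.
At the ceiling p = 29, quantity supplied = (29 − 13)/0.2 = 80.
Willingness to pay at q' = 80: 118 − 0.8·80 = 54.
Δq = 105 − 80 = 25; wedge = 54 − 29 = 25.
Deadweight loss = ½ × 25 × 25 = 312.50.

312.50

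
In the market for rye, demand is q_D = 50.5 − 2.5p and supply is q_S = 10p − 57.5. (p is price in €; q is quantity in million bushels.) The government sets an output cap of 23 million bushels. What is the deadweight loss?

€8.70 million

In inverse form: demand p = 20.2 − 0.4q, supply p = 5.75 + 0.1q.
Competitive equilibrium: 20.2 − 0.4q = 5.75 + 0.1q → q* = 28.9, p* = 8.64.
At q = 23: demand price = 20.2 − 0.4·23 = 11; supply price = 5.75 + 0.1·23 = 8.05.
Δq = 28.9 − 23 = 5.9; wedge = 11 − 8.05 = 2.95.
Deadweight loss = ½ × 5.9 × 2.95 = €8.70 million.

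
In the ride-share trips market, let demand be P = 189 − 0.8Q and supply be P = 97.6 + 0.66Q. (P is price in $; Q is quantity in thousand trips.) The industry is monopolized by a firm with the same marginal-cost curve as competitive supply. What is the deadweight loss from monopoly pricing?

Competitive equilibrium: 189 − 0.8Q = 97.6 + 0.66Q → Q* = 62.60274, P* = 138.91781.
Marginal revenue: MR = 189 − 1.6Q. Set MR = MC: 189 − 1.6Q = 97.6 + 0.66Q → Q_m = 40.44248.
Price P_m = 189 − 0.8·40.44248 = 156.64602; MC(Q_m) = 97.6 + 0.66·40.44248 = 124.29204.
Competitive Q* = 62.60274, so ΔQ = 22.16026; wedge = 156.64602 − 124.29204 = 32.35398.
Deadweight loss = ½ × 22.16026 × 32.35398 = $358.49 thousand.

$358.49 thousand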